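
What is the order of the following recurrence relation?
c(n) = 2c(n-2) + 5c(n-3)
The order is the largest lag k for which c(n-k) appears. Here the deepest term is c(n-3), so the order is 3.

Order 3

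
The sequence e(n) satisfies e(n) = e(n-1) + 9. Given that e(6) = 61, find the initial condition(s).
e(6) = e(0) + 6·9, so e(0) = 61 - 54 = 7.

e(0) = 7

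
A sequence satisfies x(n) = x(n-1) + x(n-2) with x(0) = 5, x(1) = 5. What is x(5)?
Computing the sequence terms:
5, 5, 10, 15, 25, 40

40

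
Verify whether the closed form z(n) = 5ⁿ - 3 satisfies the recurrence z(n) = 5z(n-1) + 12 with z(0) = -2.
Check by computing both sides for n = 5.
From the recurrence with z(0) = -2:
  z(0) = -2, z(1) = 2, z(2) = 22, z(3) = 122, z(4) = 622, z(5) = 3122
  so the recurrence gives z(5) = 3122.
From the proposed closed form z(n) = 5ⁿ - 3:
  z(5) = 3122.
Both sides give 3122 at n = 5, and the initial condition(s) match, so the closed form is consistent.

Yes, the closed form is correct.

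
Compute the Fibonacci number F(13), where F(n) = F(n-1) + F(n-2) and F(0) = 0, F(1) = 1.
Computing the sequence terms:
0, 1, 1, 2, 3, 5, 8, 13, 21, 34, 55, 89, 144, 233

233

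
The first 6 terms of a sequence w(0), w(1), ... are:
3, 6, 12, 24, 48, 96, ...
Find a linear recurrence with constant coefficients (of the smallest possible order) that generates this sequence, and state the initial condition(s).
Look for the lowest-order linear relation among consecutive terms.
Observation: each term is 2× the previous.
Check at n=2: 2·6 = 12. ✓

w(n) = 2 × w(n-1), w(0) = 3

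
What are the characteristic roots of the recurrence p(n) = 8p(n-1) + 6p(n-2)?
Substitute p(n) = rⁿ and divide through by rⁿ⁻²: r² - 8r - 6 = 0
Discriminant: 8² + 4·6 = 88, not a perfect square, so by the quadratic formula r = (8 ± √88)/2.
General solution: p(n) = A·r₁ⁿ + B·r₂ⁿ where r₁,r₂ = (8 ± √88)/2

Characteristic: r² - 8r - 6 = 0, Roots: r = (8 ± √88)/2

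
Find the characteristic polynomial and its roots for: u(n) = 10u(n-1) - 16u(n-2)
Substitute u(n) = rⁿ and divide through by rⁿ⁻²: r² - 10r + 16 = 0
Factor: (r - 8)(r - 2) = 0, so r = 8, 2.
General solution: u(n) = A·8ⁿ + B·2ⁿ

Characteristic: r² - 10r + 16 = 0, Roots: r = 8, 2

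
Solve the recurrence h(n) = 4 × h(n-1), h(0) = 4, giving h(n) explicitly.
Recurrence: h(n) = 4 × h(n-1), initial: h(0) = 4.
Each term is 4 times the previous, so this is geometric with ratio 4. After n steps: h(n) = h(0)·4ⁿ = 4·4ⁿ.

h(n) = 4·4ⁿ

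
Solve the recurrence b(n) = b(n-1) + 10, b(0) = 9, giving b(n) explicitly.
Recurrence: b(n) = b(n-1) + 10, initial: b(0) = 9.
Each step adds 10, so b(n) = b(0) + 10n = 10n + 9.

b(n) = 10n + 9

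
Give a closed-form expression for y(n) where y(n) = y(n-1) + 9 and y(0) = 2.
Recurrence: y(n) = y(n-1) + 9, initial: y(0) = 2.
Each step adds 9, so y(n) = y(0) + 9n = 9n + 2.

y(n) = 9n + 2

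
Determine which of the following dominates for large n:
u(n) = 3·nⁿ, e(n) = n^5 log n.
Comparing growth rates:
Growth-rate hierarchy: log n ≺ any polynomial ≺ any exponential cⁿ (c>1) ≺ n! ≺ nⁿ.
super-exponential nⁿ dominates polynomial degree 5 (with log factor) asymptotically.

u(n) grows faster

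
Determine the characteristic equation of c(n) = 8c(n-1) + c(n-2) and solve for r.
Substitute c(n) = rⁿ and divide through by rⁿ⁻²: r² - 8r - 1 = 0
Discriminant: 8² + 4·1 = 68, not a perfect square, so by the quadratic formula r = (8 ± √68)/2.
General solution: c(n) = A·r₁ⁿ + B·r₂ⁿ where r₁,r₂ = (8 ± √68)/2

Characteristic: r² - 8r - 1 = 0, Roots: r = (8 ± √68)/2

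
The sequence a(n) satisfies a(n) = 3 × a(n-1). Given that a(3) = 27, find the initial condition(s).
In general a(n) = 3ⁿ · a(0). At n = 3: a(0) = a(3) / 3^3 = 27 / 27 = 1.

a(0) = 1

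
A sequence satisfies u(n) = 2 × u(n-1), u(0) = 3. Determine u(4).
Computing step by step:
u(0) = 3
u(1) = 2 × 3 = 6
u(2) = 2 × 6 = 12
u(3) = 2 × 12 = 24
u(4) = 2 × 24 = 48

48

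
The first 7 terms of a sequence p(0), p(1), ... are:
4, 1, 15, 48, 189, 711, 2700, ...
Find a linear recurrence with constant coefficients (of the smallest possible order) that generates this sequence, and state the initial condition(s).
Look for the lowest-order linear relation among consecutive terms.
Observation: p(n) - 3·p(n-1) - (3)·p(n-2) = 0 holds for the shown terms, and no order-1 relation p(n) = α·p(n-1) + β fits.
Check at n=3: 3·15 + (3)·1 = 48. ✓

p(n) = 3p(n-1) + 3p(n-2), p(0) = 4, p(1) = 1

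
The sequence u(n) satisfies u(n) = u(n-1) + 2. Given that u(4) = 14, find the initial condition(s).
u(4) = u(0) + 4·2, so u(0) = 14 - 8 = 6.

u(0) = 6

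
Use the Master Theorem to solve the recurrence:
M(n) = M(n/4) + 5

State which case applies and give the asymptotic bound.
Master Theorem template: M(n) = a·M(n/b) + f(n).
Here: a=1, b=4, f(n)=5
Compute log_b(a) = log_4(1) = 0.
f(n) = 5 = Θ(1). Case 2: M(n) = Θ(log n).

Case 2: M(n) = Θ(log n)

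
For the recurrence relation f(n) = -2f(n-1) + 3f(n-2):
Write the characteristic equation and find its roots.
Substitute f(n) = rⁿ and divide through by rⁿ⁻²: r² + 2r - 3 = 0
Factor: (r - 1)(r + 3) = 0, so r = 1, -3.
General solution: f(n) = A·1ⁿ + B·(-3)ⁿ

Characteristic: r² + 2r - 3 = 0, Roots: r = 1, -3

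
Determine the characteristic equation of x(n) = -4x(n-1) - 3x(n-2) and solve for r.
Substitute x(n) = rⁿ and divide through by rⁿ⁻²: r² + 4r + 3 = 0
Factor: (r + 1)(r + 3) = 0, so r = -1, -3.
General solution: x(n) = A·(-1)ⁿ + B·(-3)ⁿ

Characteristic: r² + 4r + 3 = 0, Roots: r = -1, -3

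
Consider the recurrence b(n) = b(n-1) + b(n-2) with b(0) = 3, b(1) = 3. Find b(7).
Computing the sequence terms:
3, 3, 6, 9, 15, 24, 39, 63

63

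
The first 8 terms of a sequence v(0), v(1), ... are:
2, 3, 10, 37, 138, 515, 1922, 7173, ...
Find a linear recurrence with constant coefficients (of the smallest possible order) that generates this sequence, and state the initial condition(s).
Look for the lowest-order linear relation among consecutive terms.
Observation: v(n) - 4·v(n-1) - (-1)·v(n-2) = 0 holds for the shown terms, and no order-1 relation v(n) = α·v(n-1) + β fits.
Check at n=3: 4·10 + (-1)·3 = 37. ✓

v(n) = 4v(n-1) - v(n-2), v(0) = 2, v(1) = 3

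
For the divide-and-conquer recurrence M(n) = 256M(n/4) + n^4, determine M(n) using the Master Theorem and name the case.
Master Theorem template: M(n) = a·M(n/b) + f(n).
Here: a=256, b=4, f(n)=n^4
Compute log_b(a) = log_4(256) = 4.
f(n) = n^4 = Θ(n^4). Case 2: M(n) = Θ(n^4 log n).

Case 2: M(n) = Θ(n^4 log n)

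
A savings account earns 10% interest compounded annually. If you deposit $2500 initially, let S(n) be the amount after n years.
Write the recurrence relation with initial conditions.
Each year the balance grows by 10%, i.e. is multiplied by 1 + 10/100 = 1.1, so S(n) = 1.1 × S(n-1). The initial deposit gives S(0) = 2500.
Unrolling gives the closed form S(n) = 2500 × (1.1)ⁿ.

S(n) = 1.1 × S(n-1), S(0) = 2500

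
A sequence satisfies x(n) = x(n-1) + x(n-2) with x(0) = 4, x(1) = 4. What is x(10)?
Computing the sequence terms:
4, 4, 8, 12, 20, 32, 52, 84, 136, 220, 356

356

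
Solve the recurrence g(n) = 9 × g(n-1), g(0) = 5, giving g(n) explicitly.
Recurrence: g(n) = 9 × g(n-1), initial: g(0) = 5.
Each term is 9 times the previous, so this is geometric with ratio 9. After n steps: g(n) = g(0)·9ⁿ = 5·9ⁿ.

g(n) = 5·9ⁿ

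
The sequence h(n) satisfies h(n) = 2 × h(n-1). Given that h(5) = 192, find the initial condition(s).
In general h(n) = 2ⁿ · h(0). At n = 5: h(0) = h(5) / 2^5 = 192 / 32 = 6.

h(0) = 6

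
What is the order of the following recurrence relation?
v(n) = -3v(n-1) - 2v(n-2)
The order is the largest lag k for which v(n-k) appears. Here the deepest term is v(n-2), so the order is 2.

Order 2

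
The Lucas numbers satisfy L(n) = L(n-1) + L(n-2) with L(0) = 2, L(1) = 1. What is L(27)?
Computing the sequence terms:
2, 1, 3, 4, 7, 11, 18, 29, 47, 76, 123, 199, 322, 521, 843, 1364, 2207, 3571, 5778, 9349, 15127, 24476, 39603, 64079, 103682, 167761, 271443, 439204

439204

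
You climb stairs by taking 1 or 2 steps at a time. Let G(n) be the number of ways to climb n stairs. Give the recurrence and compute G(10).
Condition on the size of the last step (1 to 2): before it there were n-1, …, n-2 stairs climbed, and these cases are disjoint, so G(n) = G(n-1) + G(n-2) (Fibonacci-type sequence).
Initial conditions by direct count (compositions of i into parts ≤ 2): G(1) = 1; G(2) = 2.
Iterating the recurrence: G(3) = 3, G(4) = 5, G(5) = 8, G(6) = 13, G(7) = 21, G(8) = 34, G(9) = 55, G(10) = 89.

G(n) = G(n-1) + G(n-2), G(1) = 1, G(2) = 2; G(10) = 89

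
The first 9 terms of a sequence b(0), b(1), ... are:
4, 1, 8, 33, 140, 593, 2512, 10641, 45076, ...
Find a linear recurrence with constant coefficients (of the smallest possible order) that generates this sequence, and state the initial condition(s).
Look for the lowest-order linear relation among consecutive terms.
Observation: b(n) - 4·b(n-1) - (1)·b(n-2) = 0 holds for the shown terms, and no order-1 relation b(n) = α·b(n-1) + β fits.
Check at n=3: 4·8 + (1)·1 = 33. ✓

b(n) = 4b(n-1) + b(n-2), b(0) = 4, b(1) = 1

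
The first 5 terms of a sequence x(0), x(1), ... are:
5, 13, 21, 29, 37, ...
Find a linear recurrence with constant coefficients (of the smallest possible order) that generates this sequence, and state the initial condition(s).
Look for the lowest-order linear relation among consecutive terms.
Observation: consecutive differences are constant (= 8).
Check at n=2: 1·13 + 8 = 21. ✓

x(n) = x(n-1) + 8, x(0) = 5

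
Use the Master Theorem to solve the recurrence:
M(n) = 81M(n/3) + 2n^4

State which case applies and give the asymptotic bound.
Master Theorem template: M(n) = a·M(n/b) + f(n).
Here: a=81, b=3, f(n)=2n^4
Compute log_b(a) = log_3(81) = 4.
f(n) = 2n^4 = Θ(n^4). Case 2: M(n) = Θ(n^4 log n).

Case 2: M(n) = Θ(n^4 log n)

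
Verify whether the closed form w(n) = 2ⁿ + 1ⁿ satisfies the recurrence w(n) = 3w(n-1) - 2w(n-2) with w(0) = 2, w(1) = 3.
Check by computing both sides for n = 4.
From the recurrence with w(0) = 2, w(1) = 3:
  w(0) = 2, w(1) = 3, w(2) = 5, w(3) = 9, w(4) = 17
  so the recurrence gives w(4) = 17.
From the proposed closed form w(n) = 2ⁿ + 1ⁿ:
  w(4) = 17.
Both sides give 17 at n = 4, and the initial condition(s) match, so the closed form is consistent.

Yes, the closed form is correct.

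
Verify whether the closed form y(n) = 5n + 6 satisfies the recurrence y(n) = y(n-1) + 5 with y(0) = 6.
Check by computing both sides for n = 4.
From the recurrence with y(0) = 6:
  y(0) = 6, y(1) = 11, y(2) = 16, y(3) = 21, y(4) = 26
  so the recurrence gives y(4) = 26.
From the proposed closed form y(n) = 5n + 6:
  y(4) = 26.
Both sides give 26 at n = 4, and the initial condition(s) match, so the closed form is consistent.

Yes, the closed form is correct.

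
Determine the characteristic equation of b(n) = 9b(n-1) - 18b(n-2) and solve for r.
Substitute b(n) = rⁿ and divide through by rⁿ⁻²: r² - 9r + 18 = 0
Factor: (r - 3)(r - 6) = 0, so r = 3, 6.
General solution: b(n) = A·3ⁿ + B·6ⁿ

Characteristic: r² - 9r + 18 = 0, Roots: r = 3, 6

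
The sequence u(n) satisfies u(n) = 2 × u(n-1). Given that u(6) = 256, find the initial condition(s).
In general u(n) = 2ⁿ · u(0). At n = 6: u(0) = u(6) / 2^6 = 256 / 64 = 4.

u(0) = 4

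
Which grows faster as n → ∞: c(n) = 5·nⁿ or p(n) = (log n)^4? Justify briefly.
Comparing growth rates:
Growth-rate hierarchy: log n ≺ any polynomial ≺ any exponential cⁿ (c>1) ≺ n! ≺ nⁿ.
super-exponential nⁿ dominates polylogarithmic (log n)^4 asymptotically.

c(n) grows faster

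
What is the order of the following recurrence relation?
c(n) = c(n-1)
The order is the largest lag k for which c(n-k) appears. Here the deepest term is c(n-1), so the order is 1.

Order 1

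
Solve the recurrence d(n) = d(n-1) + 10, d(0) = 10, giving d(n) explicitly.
Recurrence: d(n) = d(n-1) + 10, initial: d(0) = 10.
Each step adds 10, so d(n) = d(0) + 10n = 10n + 10.

d(n) = 10n + 10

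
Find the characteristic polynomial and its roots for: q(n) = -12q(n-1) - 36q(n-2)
Substitute q(n) = rⁿ and divide through by rⁿ⁻²: r² + 12r + 36 = 0
Factor: (r + 6)² = 0, so r = -6 (double root).
General solution: q(n) = (A + Bn)·(-6)ⁿ

Characteristic: r² + 12r + 36 = 0, Roots: r = -6 (double root)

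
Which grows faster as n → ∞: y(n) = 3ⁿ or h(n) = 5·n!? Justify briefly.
Comparing growth rates:
Growth-rate hierarchy: log n ≺ any polynomial ≺ any exponential cⁿ (c>1) ≺ n! ≺ nⁿ.
factorial dominates exponential base 3 asymptotically.

h(n) grows faster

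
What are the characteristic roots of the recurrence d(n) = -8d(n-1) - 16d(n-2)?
Substitute d(n) = rⁿ and divide through by rⁿ⁻²: r² + 8r + 16 = 0
Factor: (r + 4)² = 0, so r = -4 (double root).
General solution: d(n) = (A + Bn)·(-4)ⁿ

Characteristic: r² + 8r + 16 = 0, Roots: r = -4 (double root)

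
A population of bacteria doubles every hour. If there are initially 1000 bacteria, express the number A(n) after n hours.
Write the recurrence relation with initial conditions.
Each hour multiplies the count by 2, so the count after n hours depends only on the count after n-1 hours: A(n) = 2 × A(n-1). The starting count gives A(0) = 1000.
Unrolling n times gives the closed form A(n) = 1000 × 2ⁿ.

A(n) = 2 × A(n-1), A(0) = 1000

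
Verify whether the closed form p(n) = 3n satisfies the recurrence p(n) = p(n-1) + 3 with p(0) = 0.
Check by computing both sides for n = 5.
From the recurrence with p(0) = 0:
  p(0) = 0, p(1) = 3, p(2) = 6, p(3) = 9, p(4) = 12, p(5) = 15
  so the recurrence gives p(5) = 15.
From the proposed closed form p(n) = 3n:
  p(5) = 15.
Both sides give 15 at n = 5, and the initial condition(s) match, so the closed form is consistent.

Yes, the closed form is correct.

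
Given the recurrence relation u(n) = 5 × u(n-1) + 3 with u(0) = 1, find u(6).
Computing step by step:
u(0) = 1
u(1) = 5 × 1 + 3 = 8
u(2) = 5 × 8 + 3 = 43
u(3) = 5 × 43 + 3 = 218
u(4) = 5 × 218 + 3 = 1093
u(5) = 5 × 1093 + 3 = 5468
u(6) = 5 × 5468 + 3 = 27343

27343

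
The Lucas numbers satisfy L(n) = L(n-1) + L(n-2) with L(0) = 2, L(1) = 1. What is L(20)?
Computing the sequence terms:
2, 1, 3, 4, 7, 11, 18, 29, 47, 76, 123, 199, 322, 521, 843, 1364, 2207, 3571, 5778, 9349, 15127

15127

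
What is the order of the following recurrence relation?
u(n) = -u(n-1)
The order is the largest lag k for which u(n-k) appears. Here the deepest term is u(n-1), so the order is 1.

Order 1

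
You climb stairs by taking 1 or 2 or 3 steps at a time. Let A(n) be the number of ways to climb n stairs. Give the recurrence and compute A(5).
Condition on the size of the last step (1 to 3): before it there were n-1, …, n-3 stairs climbed, and these cases are disjoint, so A(n) = A(n-1) + A(n-2) + A(n-3) (order-3 linear recurrence).
Initial conditions by direct count (compositions of i into parts ≤ 3): A(1) = 1; A(2) = 2; A(3) = 4.
Iterating the recurrence: A(4) = 7, A(5) = 13.

A(n) = A(n-1) + A(n-2) + A(n-3), A(1) = 1, A(2) = 2, A(3) = 4; A(5) = 13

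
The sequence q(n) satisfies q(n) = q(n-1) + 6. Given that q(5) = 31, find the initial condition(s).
q(5) = q(0) + 5·6, so q(0) = 31 - 30 = 1.

q(0) = 1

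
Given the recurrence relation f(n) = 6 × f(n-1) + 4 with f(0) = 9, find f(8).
Computing step by step:
f(0) = 9
f(1) = 6 × 9 + 4 = 58
f(2) = 6 × 58 + 4 = 352
f(3) = 6 × 352 + 4 = 2116
f(4) = 6 × 2116 + 4 = 12700
f(5) = 6 × 12700 + 4 = 76204
f(6) = 6 × 76204 + 4 = 457228
f(7) = 6 × 457228 + 4 = 2743372
f(8) = 6 × 2743372 + 4 = 16460236

16460236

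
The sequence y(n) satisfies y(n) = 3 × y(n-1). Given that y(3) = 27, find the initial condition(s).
In general y(n) = 3ⁿ · y(0). At n = 3: y(0) = y(3) / 3^3 = 27 / 27 = 1.

y(0) = 1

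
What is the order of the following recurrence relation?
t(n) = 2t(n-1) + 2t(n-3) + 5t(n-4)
The order is the largest lag k for which t(n-k) appears. Here the deepest term is t(n-4), so the order is 4.

Order 4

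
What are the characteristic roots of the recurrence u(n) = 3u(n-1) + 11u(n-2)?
Substitute u(n) = rⁿ and divide through by rⁿ⁻²: r² - 3r - 11 = 0
Discriminant: 3² + 4·11 = 53, not a perfect square, so by the quadratic formula r = (3 ± √53)/2.
General solution: u(n) = A·r₁ⁿ + B·r₂ⁿ where r₁,r₂ = (3 ± √53)/2

Characteristic: r² - 3r - 11 = 0, Roots: r = (3 ± √53)/2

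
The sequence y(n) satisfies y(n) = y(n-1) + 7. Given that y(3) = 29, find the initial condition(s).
y(3) = y(0) + 3·7, so y(0) = 29 - 21 = 8.

y(0) = 8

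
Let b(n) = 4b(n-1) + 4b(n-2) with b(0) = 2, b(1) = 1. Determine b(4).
Computing the sequence terms:
2, 1, 12, 52, 256

256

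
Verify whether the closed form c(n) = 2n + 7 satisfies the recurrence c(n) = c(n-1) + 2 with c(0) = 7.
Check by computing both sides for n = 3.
From the recurrence with c(0) = 7:
  c(0) = 7, c(1) = 9, c(2) = 11, c(3) = 13
  so the recurrence gives c(3) = 13.
From the proposed closed form c(n) = 2n + 7:
  c(3) = 13.
Both sides give 13 at n = 3, and the initial condition(s) match, so the closed form is consistent.

Yes, the closed form is correct.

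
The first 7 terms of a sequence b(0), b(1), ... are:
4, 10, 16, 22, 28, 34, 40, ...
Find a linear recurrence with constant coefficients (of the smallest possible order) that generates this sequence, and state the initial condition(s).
Look for the lowest-order linear relation among consecutive terms.
Observation: consecutive differences are constant (= 6).
Check at n=2: 1·10 + 6 = 16. ✓

b(n) = b(n-1) + 6, b(0) = 4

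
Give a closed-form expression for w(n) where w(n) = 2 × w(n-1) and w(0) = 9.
Recurrence: w(n) = 2 × w(n-1), initial: w(0) = 9.
Each term is 2 times the previous, so this is geometric with ratio 2. After n steps: w(n) = w(0)·2ⁿ = 9·2ⁿ.

w(n) = 9·2ⁿ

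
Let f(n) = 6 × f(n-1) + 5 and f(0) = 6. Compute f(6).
Computing step by step:
f(0) = 6
f(1) = 6 × 6 + 5 = 41
f(2) = 6 × 41 + 5 = 251
f(3) = 6 × 251 + 5 = 1511
f(4) = 6 × 1511 + 5 = 9071
f(5) = 6 × 9071 + 5 = 54431
f(6) = 6 × 54431 + 5 = 326591

326591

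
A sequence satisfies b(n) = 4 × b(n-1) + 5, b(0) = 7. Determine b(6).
Computing step by step:
b(0) = 7
b(1) = 4 × 7 + 5 = 33
b(2) = 4 × 33 + 5 = 137
b(3) = 4 × 137 + 5 = 553
b(4) = 4 × 553 + 5 = 2217
b(5) = 4 × 2217 + 5 = 8873
b(6) = 4 × 8873 + 5 = 35497

35497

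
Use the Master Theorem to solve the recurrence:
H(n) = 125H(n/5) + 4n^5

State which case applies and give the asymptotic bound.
Master Theorem template: H(n) = a·H(n/b) + f(n).
Here: a=125, b=5, f(n)=4n^5
Compute log_b(a) = log_5(125) = 3.
f(n) = 4n^5 = Ω(n^(3+ε)) with ε = 2, and the regularity condition holds (a·f(n/b) = (a/b^5)·f(n) with a/b^5 = 5^-2 < 1). Case 3: H(n) = Θ(f(n)) = Θ(n^5).

Case 3: H(n) = Θ(n^5)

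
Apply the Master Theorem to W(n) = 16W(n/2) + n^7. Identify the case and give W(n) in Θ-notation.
Master Theorem template: W(n) = a·W(n/b) + f(n).
Here: a=16, b=2, f(n)=n^7
Compute log_b(a) = log_2(16) = 4.
f(n) = n^7 = Ω(n^(4+ε)) with ε = 3, and the regularity condition holds (a·f(n/b) = (a/b^7)·f(n) with a/b^7 = 2^-3 < 1). Case 3: W(n) = Θ(f(n)) = Θ(n^7).

Case 3: W(n) = Θ(n^7)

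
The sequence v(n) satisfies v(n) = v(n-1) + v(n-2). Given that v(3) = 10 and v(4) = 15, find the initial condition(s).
Work backwards using v(k) = v(k+2) - v(k+1):
v(2) = v(4) - v(3) = 15 - 10 = 5
v(1) = v(3) - v(2) = 10 - 5 = 5
v(0) = v(2) - v(1) = 5 - 5 = 0

v(0) = 0, v(1) = 5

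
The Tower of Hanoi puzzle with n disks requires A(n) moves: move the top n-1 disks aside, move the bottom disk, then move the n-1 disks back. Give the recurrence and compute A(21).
Moving n disks = move the top n-1 disks aside (A(n-1) moves) + move the largest disk (1 move) + move the n-1 disks back on top (A(n-1) moves), so A(n) = 2A(n-1) + 1, with A(1) = 1 (a single disk takes one move).
First terms: 1, 3, 7, 15, 31, 63, … — each is one less than a power of 2. Indeed A(n) + 1 = 2(A(n-1) + 1) with A(1) + 1 = 2, so A(n) + 1 = 2ⁿ and A(n) = 2ⁿ - 1.
Hence A(21) = 2^21 - 1 = 2097152 - 1 = 2097151.

A(n) = 2A(n-1) + 1, A(1) = 1; A(21) = 2097151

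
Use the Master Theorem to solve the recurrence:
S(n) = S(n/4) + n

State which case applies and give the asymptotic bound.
Master Theorem template: S(n) = a·S(n/b) + f(n).
Here: a=1, b=4, f(n)=n
Compute log_b(a) = log_4(1) = 0.
f(n) = n = Ω(n^(0+ε)) with ε = 1, and the regularity condition holds (a·f(n/b) = (a/b^1)·f(n) with a/b^1 = 4^-1 < 1). Case 3: S(n) = Θ(f(n)) = Θ(n).

Case 3: S(n) = Θ(n)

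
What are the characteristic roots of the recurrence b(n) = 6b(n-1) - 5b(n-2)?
Substitute b(n) = rⁿ and divide through by rⁿ⁻²: r² - 6r + 5 = 0
Factor: (r - 5)(r - 1) = 0, so r = 5, 1.
General solution: b(n) = A·5ⁿ + B·1ⁿ

Characteristic: r² - 6r + 5 = 0, Roots: r = 5, 1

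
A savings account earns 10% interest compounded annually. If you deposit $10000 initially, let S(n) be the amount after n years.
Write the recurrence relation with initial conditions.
Each year the balance grows by 10%, i.e. is multiplied by 1 + 10/100 = 1.1, so S(n) = 1.1 × S(n-1). The initial deposit gives S(0) = 10000.
Unrolling gives the closed form S(n) = 10000 × (1.1)ⁿ.

S(n) = 1.1 × S(n-1), S(0) = 10000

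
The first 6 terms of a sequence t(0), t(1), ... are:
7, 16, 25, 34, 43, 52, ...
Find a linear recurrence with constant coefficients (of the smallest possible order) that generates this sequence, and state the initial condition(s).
Look for the lowest-order linear relation among consecutive terms.
Observation: consecutive differences are constant (= 9).
Check at n=2: 1·16 + 9 = 25. ✓

t(n) = t(n-1) + 9, t(0) = 7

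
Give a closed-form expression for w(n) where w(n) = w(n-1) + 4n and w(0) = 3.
Recurrence: w(n) = w(n-1) + 4n, initial: w(0) = 3.
Telescoping: w(n) = w(0) + 4·Σᵢ₌₁ⁿ i = 3 + 4·n(n+1)/2.

w(n) = 4·n(n+1)/2 + 3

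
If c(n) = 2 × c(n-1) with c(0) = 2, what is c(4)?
Computing step by step:
c(0) = 2
c(1) = 2 × 2 = 4
c(2) = 2 × 4 = 8
c(3) = 2 × 8 = 16
c(4) = 2 × 16 = 32

32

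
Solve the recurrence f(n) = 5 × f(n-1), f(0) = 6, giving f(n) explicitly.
Recurrence: f(n) = 5 × f(n-1), initial: f(0) = 6.
Each term is 5 times the previous, so this is geometric with ratio 5. After n steps: f(n) = f(0)·5ⁿ = 6·5ⁿ.

f(n) = 6·5ⁿ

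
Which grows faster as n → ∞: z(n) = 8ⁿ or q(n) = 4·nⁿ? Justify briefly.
Comparing growth rates:
Growth-rate hierarchy: log n ≺ any polynomial ≺ any exponential cⁿ (c>1) ≺ n! ≺ nⁿ.
super-exponential nⁿ dominates exponential base 8 asymptotically.

q(n) grows faster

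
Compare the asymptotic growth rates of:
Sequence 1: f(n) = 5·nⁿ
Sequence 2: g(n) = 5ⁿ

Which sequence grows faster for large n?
Comparing growth rates:
Growth-rate hierarchy: log n ≺ any polynomial ≺ any exponential cⁿ (c>1) ≺ n! ≺ nⁿ.
super-exponential nⁿ dominates exponential base 5 asymptotically.

f(n) grows faster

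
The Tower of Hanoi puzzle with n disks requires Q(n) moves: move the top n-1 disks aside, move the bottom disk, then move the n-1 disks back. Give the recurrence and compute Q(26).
Moving n disks = move the top n-1 disks aside (Q(n-1) moves) + move the largest disk (1 move) + move the n-1 disks back on top (Q(n-1) moves), so Q(n) = 2Q(n-1) + 1, with Q(1) = 1 (a single disk takes one move).
First terms: 1, 3, 7, 15, 31, 63, … — each is one less than a power of 2. Indeed Q(n) + 1 = 2(Q(n-1) + 1) with Q(1) + 1 = 2, so Q(n) + 1 = 2ⁿ and Q(n) = 2ⁿ - 1.
Hence Q(26) = 2^26 - 1 = 67108864 - 1 = 67108863.

Q(n) = 2Q(n-1) + 1, Q(1) = 1; Q(26) = 67108863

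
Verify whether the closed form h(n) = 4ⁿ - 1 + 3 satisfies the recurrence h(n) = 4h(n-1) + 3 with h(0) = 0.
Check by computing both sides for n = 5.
From the recurrence with h(0) = 0:
  h(0) = 0, h(1) = 3, h(2) = 15, h(3) = 63, h(4) = 255, h(5) = 1023
  so the recurrence gives h(5) = 1023.
From the proposed closed form h(n) = 4ⁿ - 1 + 3:
  h(5) = 1026.
The recurrence gives 1023 but the closed form gives 1026, so the closed form does not satisfy the recurrence.

No, the closed form is incorrect.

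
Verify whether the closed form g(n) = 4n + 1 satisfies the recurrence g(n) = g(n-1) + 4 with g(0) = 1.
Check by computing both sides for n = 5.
From the recurrence with g(0) = 1:
  g(0) = 1, g(1) = 5, g(2) = 9, g(3) = 13, g(4) = 17, g(5) = 21
  so the recurrence gives g(5) = 21.
From the proposed closed form g(n) = 4n + 1:
  g(5) = 21.
Both sides give 21 at n = 5, and the initial condition(s) match, so the closed form is consistent.

Yes, the closed form is correct.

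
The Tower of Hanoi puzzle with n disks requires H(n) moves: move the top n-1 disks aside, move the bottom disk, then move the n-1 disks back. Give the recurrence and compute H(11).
Moving n disks = move the top n-1 disks aside (H(n-1) moves) + move the largest disk (1 move) + move the n-1 disks back on top (H(n-1) moves), so H(n) = 2H(n-1) + 1, with H(1) = 1 (a single disk takes one move).
First terms: 1, 3, 7, 15, 31, 63, … — each is one less than a power of 2. Indeed H(n) + 1 = 2(H(n-1) + 1) with H(1) + 1 = 2, so H(n) + 1 = 2ⁿ and H(n) = 2ⁿ - 1.
Hence H(11) = 2^11 - 1 = 2048 - 1 = 2047.

H(n) = 2H(n-1) + 1, H(1) = 1; H(11) = 2047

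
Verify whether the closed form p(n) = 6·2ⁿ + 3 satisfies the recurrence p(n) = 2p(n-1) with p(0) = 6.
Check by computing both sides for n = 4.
From the recurrence with p(0) = 6:
  p(0) = 6, p(1) = 12, p(2) = 24, p(3) = 48, p(4) = 96
  so the recurrence gives p(4) = 96.
From the proposed closed form p(n) = 6·2ⁿ + 3:
  p(4) = 99.
The recurrence gives 96 but the closed form gives 99, so the closed form does not satisfy the recurrence.

No, the closed form is incorrect.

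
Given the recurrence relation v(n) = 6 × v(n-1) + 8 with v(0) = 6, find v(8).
Computing step by step:
v(0) = 6
v(1) = 6 × 6 + 8 = 44
v(2) = 6 × 44 + 8 = 272
v(3) = 6 × 272 + 8 = 1640
v(4) = 6 × 1640 + 8 = 9848
v(5) = 6 × 9848 + 8 = 59096
v(6) = 6 × 59096 + 8 = 354584
v(7) = 6 × 354584 + 8 = 2127512
v(8) = 6 × 2127512 + 8 = 12765080

12765080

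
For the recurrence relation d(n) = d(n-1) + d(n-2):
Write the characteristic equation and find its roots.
Substitute d(n) = rⁿ and divide through by rⁿ⁻²: r² - r - 1 = 0
Discriminant: 1² + 4·1 = 5, not a perfect square, so by the quadratic formula r = (1 ± √5)/2.
General solution: d(n) = A·r₁ⁿ + B·r₂ⁿ where r₁,r₂ = (1 ± √5)/2

Characteristic: r² - r - 1 = 0, Roots: r = (1 ± √5)/2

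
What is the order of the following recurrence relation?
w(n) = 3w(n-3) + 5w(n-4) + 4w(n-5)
The order is the largest lag k for which w(n-k) appears. Here the deepest term is w(n-5), so the order is 5.

Order 5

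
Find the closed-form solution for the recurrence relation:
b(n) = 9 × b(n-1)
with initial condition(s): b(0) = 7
Recurrence: b(n) = 9 × b(n-1), initial: b(0) = 7.
Each term is 9 times the previous, so this is geometric with ratio 9. After n steps: b(n) = b(0)·9ⁿ = 7·9ⁿ.

b(n) = 7·9ⁿ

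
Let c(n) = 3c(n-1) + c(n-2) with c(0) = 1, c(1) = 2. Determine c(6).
Computing the sequence terms:
1, 2, 7, 23, 76, 251, 829

829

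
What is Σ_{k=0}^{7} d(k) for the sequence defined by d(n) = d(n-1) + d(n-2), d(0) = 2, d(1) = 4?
Computing the sequence terms: 2, 4, 6, 10, 16, 26, 42, 68
Adding these values together:

174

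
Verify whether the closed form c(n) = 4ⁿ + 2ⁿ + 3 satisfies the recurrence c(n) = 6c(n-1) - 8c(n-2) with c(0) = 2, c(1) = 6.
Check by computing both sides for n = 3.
From the recurrence with c(0) = 2, c(1) = 6:
  c(0) = 2, c(1) = 6, c(2) = 20, c(3) = 72
  so the recurrence gives c(3) = 72.
From the proposed closed form c(n) = 4ⁿ + 2ⁿ + 3:
  c(3) = 75.
The recurrence gives 72 but the closed form gives 75, so the closed form does not satisfy the recurrence.

No, the closed form is incorrect.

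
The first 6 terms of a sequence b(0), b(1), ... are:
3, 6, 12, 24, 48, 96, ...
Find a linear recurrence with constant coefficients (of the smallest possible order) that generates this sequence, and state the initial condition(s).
Look for the lowest-order linear relation among consecutive terms.
Observation: each term is 2× the previous.
Check at n=2: 2·6 = 12. ✓

b(n) = 2 × b(n-1), b(0) = 3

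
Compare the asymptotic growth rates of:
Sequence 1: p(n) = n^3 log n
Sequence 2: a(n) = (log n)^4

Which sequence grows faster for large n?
Comparing growth rates:
Growth-rate hierarchy: log n ≺ any polynomial ≺ any exponential cⁿ (c>1) ≺ n! ≺ nⁿ.
polynomial degree 3 (with log factor) dominates polylogarithmic (log n)^4 asymptotically.

p(n) grows faster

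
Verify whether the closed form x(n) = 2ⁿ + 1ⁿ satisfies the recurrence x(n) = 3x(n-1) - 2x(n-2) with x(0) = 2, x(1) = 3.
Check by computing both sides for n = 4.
From the recurrence with x(0) = 2, x(1) = 3:
  x(0) = 2, x(1) = 3, x(2) = 5, x(3) = 9, x(4) = 17
  so the recurrence gives x(4) = 17.
From the proposed closed form x(n) = 2ⁿ + 1ⁿ:
  x(4) = 17.
Both sides give 17 at n = 4, and the initial condition(s) match, so the closed form is consistent.

Yes, the closed form is correct.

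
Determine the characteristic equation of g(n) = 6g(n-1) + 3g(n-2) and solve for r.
Substitute g(n) = rⁿ and divide through by rⁿ⁻²: r² - 6r - 3 = 0
Discriminant: 6² + 4·3 = 48, not a perfect square, so by the quadratic formula r = (6 ± √48)/2.
General solution: g(n) = A·r₁ⁿ + B·r₂ⁿ where r₁,r₂ = (6 ± √48)/2

Characteristic: r² - 6r - 3 = 0, Roots: r = (6 ± √48)/2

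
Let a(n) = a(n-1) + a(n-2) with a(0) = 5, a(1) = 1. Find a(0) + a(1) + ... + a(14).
Computing the sequence terms: 5, 1, 6, 7, 13, 20, 33, 53, 86, 139, 225, 364, 589, 953, 1542
Adding these values together:

4036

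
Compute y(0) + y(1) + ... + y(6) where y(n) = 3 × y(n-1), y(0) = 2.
Computing the sequence terms: 2, 6, 18, 54, 162, 486, 1458
Adding these values together:

2186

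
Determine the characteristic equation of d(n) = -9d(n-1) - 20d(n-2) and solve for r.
Substitute d(n) = rⁿ and divide through by rⁿ⁻²: r² + 9r + 20 = 0
Factor: (r + 4)(r + 5) = 0, so r = -4, -5.
General solution: d(n) = A·(-4)ⁿ + B·(-5)ⁿ

Characteristic: r² + 9r + 20 = 0, Roots: r = -4, -5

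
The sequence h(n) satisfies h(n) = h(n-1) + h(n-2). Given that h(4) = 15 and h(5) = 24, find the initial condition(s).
Work backwards using h(k) = h(k+2) - h(k+1):
h(3) = h(5) - h(4) = 24 - 15 = 9
h(2) = h(4) - h(3) = 15 - 9 = 6
h(1) = h(3) - h(2) = 9 - 6 = 3
h(0) = h(2) - h(1) = 6 - 3 = 3

h(0) = 3, h(1) = 3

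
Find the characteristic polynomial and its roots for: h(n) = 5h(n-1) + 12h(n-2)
Substitute h(n) = rⁿ and divide through by rⁿ⁻²: r² - 5r - 12 = 0
Discriminant: 5² + 4·12 = 73, not a perfect square, so by the quadratic formula r = (5 ± √73)/2.
General solution: h(n) = A·r₁ⁿ + B·r₂ⁿ where r₁,r₂ = (5 ± √73)/2

Characteristic: r² - 5r - 12 = 0, Roots: r = (5 ± √73)/2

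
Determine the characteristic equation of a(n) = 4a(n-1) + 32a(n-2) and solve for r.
Substitute a(n) = rⁿ and divide through by rⁿ⁻²: r² - 4r - 32 = 0
Factor: (r - 8)(r + 4) = 0, so r = 8, -4.
General solution: a(n) = A·8ⁿ + B·(-4)ⁿ

Characteristic: r² - 4r - 32 = 0, Roots: r = 8, -4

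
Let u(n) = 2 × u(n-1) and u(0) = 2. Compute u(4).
Computing step by step:
u(0) = 2
u(1) = 2 × 2 = 4
u(2) = 2 × 4 = 8
u(3) = 2 × 8 = 16
u(4) = 2 × 16 = 32

32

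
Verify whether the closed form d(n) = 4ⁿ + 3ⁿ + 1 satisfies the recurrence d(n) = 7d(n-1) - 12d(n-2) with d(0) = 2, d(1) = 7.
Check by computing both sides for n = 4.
From the recurrence with d(0) = 2, d(1) = 7:
  d(0) = 2, d(1) = 7, d(2) = 25, d(3) = 91, d(4) = 337
  so the recurrence gives d(4) = 337.
From the proposed closed form d(n) = 4ⁿ + 3ⁿ + 1:
  d(4) = 338.
The recurrence gives 337 but the closed form gives 338, so the closed form does not satisfy the recurrence.

No, the closed form is incorrect.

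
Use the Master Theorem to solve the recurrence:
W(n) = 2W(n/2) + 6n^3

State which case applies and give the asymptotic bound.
Master Theorem template: W(n) = a·W(n/b) + f(n).
Here: a=2, b=2, f(n)=6n^3
Compute log_b(a) = log_2(2) = 1.
f(n) = 6n^3 = Ω(n^(1+ε)) with ε = 2, and the regularity condition holds (a·f(n/b) = (a/b^3)·f(n) with a/b^3 = 2^-2 < 1). Case 3: W(n) = Θ(f(n)) = Θ(n^3).

Case 3: W(n) = Θ(n^3)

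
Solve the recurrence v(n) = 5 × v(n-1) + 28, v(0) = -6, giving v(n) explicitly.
Recurrence: v(n) = 5 × v(n-1) + 28, initial: v(0) = -6.
Try v(n) = A·5ⁿ + C. Substituting: A·5ⁿ + C = 5(A·5ⁿ⁻¹ + C) + 28 = A·5ⁿ + 5C + 28, so C = 5C + 28, giving C = -7. Then v(0) = A - 7 = -6 gives A = 1.

v(n) = 5ⁿ - 7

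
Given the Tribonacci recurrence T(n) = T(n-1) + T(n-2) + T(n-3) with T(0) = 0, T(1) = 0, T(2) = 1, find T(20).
Computing the sequence terms:
0, 0, 1, 1, 2, 4, 7, 13, 24, 44, 81, 149, 274, 504, 927, 1705, 3136, 5768, 10609, 19513, 35890

35890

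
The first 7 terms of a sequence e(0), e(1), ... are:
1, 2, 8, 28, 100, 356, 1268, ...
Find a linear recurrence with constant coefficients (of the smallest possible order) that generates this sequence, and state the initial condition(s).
Look for the lowest-order linear relation among consecutive terms.
Observation: e(n) - 3·e(n-1) - (2)·e(n-2) = 0 holds for the shown terms, and no order-1 relation e(n) = α·e(n-1) + β fits.
Check at n=3: 3·8 + (2)·2 = 28. ✓

e(n) = 3e(n-1) + 2e(n-2), e(0) = 1, e(1) = 2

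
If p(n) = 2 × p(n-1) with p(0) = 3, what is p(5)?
Computing step by step:
p(0) = 3
p(1) = 2 × 3 = 6
p(2) = 2 × 6 = 12
p(3) = 2 × 12 = 24
p(4) = 2 × 24 = 48
p(5) = 2 × 48 = 96

96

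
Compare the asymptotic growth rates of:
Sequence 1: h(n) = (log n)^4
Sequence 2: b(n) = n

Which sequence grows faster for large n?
Comparing growth rates:
Growth-rate hierarchy: log n ≺ any polynomial ≺ any exponential cⁿ (c>1) ≺ n! ≺ nⁿ.
polynomial degree 1 dominates polylogarithmic (log n)^4 asymptotically.

b(n) grows faster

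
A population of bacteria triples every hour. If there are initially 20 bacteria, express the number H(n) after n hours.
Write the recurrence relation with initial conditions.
Each hour multiplies the count by 3, so the count after n hours depends only on the count after n-1 hours: H(n) = 3 × H(n-1). The starting count gives H(0) = 20.
Unrolling n times gives the closed form H(n) = 20 × 3ⁿ.

H(n) = 3 × H(n-1), H(0) = 20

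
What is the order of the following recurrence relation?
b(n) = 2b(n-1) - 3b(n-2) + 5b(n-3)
The order is the largest lag k for which b(n-k) appears. Here the deepest term is b(n-3), so the order is 3.

Order 3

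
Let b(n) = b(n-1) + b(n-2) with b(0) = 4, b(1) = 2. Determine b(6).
Computing the sequence terms:
4, 2, 6, 8, 14, 22, 36

36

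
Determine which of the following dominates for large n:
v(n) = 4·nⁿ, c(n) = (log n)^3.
Comparing growth rates:
Growth-rate hierarchy: log n ≺ any polynomial ≺ any exponential cⁿ (c>1) ≺ n! ≺ nⁿ.
super-exponential nⁿ dominates polylogarithmic (log n)^3 asymptotically.

v(n) grows faster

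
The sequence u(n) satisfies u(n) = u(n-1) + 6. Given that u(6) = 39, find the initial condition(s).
u(6) = u(0) + 6·6, so u(0) = 39 - 36 = 3.

u(0) = 3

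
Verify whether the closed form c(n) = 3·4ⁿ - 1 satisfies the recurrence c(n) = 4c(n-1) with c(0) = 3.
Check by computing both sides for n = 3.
From the recurrence with c(0) = 3:
  c(0) = 3, c(1) = 12, c(2) = 48, c(3) = 192
  so the recurrence gives c(3) = 192.
From the proposed closed form c(n) = 3·4ⁿ - 1:
  c(3) = 191.
The recurrence gives 192 but the closed form gives 191, so the closed form does not satisfy the recurrence.

No, the closed form is incorrect.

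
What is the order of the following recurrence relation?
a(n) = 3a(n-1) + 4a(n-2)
The order is the largest lag k for which a(n-k) appears. Here the deepest term is a(n-2), so the order is 2.

Order 2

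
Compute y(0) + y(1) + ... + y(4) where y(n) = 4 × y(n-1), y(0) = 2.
Computing the sequence terms: 2, 8, 32, 128, 512
Adding these values together:

682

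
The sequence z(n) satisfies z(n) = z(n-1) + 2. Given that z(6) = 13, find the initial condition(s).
z(6) = z(0) + 6·2, so z(0) = 13 - 12 = 1.

z(0) = 1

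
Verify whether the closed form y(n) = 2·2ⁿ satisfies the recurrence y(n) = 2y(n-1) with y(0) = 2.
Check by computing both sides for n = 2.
From the recurrence with y(0) = 2:
  y(0) = 2, y(1) = 4, y(2) = 8
  so the recurrence gives y(2) = 8.
From the proposed closed form y(n) = 2·2ⁿ:
  y(2) = 8.
Both sides give 8 at n = 2, and the initial condition(s) match, so the closed form is consistent.

Yes, the closed form is correct.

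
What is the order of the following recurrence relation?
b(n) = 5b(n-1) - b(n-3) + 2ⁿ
The order is the largest lag k for which b(n-k) appears. Here the deepest term is b(n-3) (the 2ⁿ term is non-homogeneous and does not affect the order), so the order is 3.

Order 3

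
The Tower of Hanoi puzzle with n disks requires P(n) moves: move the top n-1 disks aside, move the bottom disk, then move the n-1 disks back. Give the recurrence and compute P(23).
Moving n disks = move the top n-1 disks aside (P(n-1) moves) + move the largest disk (1 move) + move the n-1 disks back on top (P(n-1) moves), so P(n) = 2P(n-1) + 1, with P(1) = 1 (a single disk takes one move).
First terms: 1, 3, 7, 15, 31, 63, … — each is one less than a power of 2. Indeed P(n) + 1 = 2(P(n-1) + 1) with P(1) + 1 = 2, so P(n) + 1 = 2ⁿ and P(n) = 2ⁿ - 1.
Hence P(23) = 2^23 - 1 = 8388608 - 1 = 8388607.

P(n) = 2P(n-1) + 1, P(1) = 1; P(23) = 8388607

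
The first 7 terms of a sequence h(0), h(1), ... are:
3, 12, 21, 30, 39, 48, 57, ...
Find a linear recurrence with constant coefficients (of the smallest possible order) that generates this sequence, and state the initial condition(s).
Look for the lowest-order linear relation among consecutive terms.
Observation: consecutive differences are constant (= 9).
Check at n=2: 1·12 + 9 = 21. ✓

h(n) = h(n-1) + 9, h(0) = 3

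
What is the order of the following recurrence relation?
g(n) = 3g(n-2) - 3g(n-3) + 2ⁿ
The order is the largest lag k for which g(n-k) appears. Here the deepest term is g(n-3) (the 2ⁿ term is non-homogeneous and does not affect the order), so the order is 3.

Order 3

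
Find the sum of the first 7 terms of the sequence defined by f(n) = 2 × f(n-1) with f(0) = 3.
Computing the sequence terms: 3, 6, 12, 24, 48, 96, 192
Adding these values together:

381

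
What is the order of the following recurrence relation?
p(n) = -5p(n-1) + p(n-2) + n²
The order is the largest lag k for which p(n-k) appears. Here the deepest term is p(n-2) (the n² term is non-homogeneous and does not affect the order), so the order is 2.

Order 2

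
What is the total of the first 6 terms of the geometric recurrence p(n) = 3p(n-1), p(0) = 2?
Computing the sequence terms: 2, 6, 18, 54, 162, 486
Adding these values together:

728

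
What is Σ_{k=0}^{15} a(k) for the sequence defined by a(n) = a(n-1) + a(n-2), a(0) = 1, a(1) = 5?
Computing the sequence terms: 1, 5, 6, 11, 17, 28, 45, 73, 118, 191, 309, 500, 809, 1309, 2118, 3427
Adding these values together:

8967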